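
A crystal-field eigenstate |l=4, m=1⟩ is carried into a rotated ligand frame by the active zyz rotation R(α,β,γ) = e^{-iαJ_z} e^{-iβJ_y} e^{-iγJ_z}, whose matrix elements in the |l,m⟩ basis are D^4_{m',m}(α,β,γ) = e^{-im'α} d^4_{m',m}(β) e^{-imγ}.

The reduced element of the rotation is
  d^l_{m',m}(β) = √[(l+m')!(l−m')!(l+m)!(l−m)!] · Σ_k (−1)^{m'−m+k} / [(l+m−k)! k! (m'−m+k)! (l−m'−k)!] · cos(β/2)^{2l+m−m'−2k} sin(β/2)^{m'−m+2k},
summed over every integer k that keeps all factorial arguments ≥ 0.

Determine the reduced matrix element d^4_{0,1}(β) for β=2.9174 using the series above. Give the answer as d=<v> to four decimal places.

d=-0.4428

d^4_{0,1}(β=2.9174) via the finite sum:
Half-angle: c=0.111862, s=0.993724. N=√(24·24·120·6)=643.987578
The bounds max(0,m−m')=1 and min(l+m,l−m')=4 give 4 terms
  k=1: (−1)^0·643.9876/(144)·0.1119^7·0.9937^1 = +0.000001
  k=2: (−1)^1·643.9876/(24)·0.1119^5·0.9937^3 = -0.000461
  k=3: (−1)^2·643.9876/(24)·0.1119^3·0.9937^5 = +0.036395
  k=4: (−1)^3·643.9876/(144)·0.1119^1·0.9937^7 = -0.478692
d^4_{0,1}(2.9174) = +0.000001 -0.000461 +0.036395 -0.478692 = -0.442758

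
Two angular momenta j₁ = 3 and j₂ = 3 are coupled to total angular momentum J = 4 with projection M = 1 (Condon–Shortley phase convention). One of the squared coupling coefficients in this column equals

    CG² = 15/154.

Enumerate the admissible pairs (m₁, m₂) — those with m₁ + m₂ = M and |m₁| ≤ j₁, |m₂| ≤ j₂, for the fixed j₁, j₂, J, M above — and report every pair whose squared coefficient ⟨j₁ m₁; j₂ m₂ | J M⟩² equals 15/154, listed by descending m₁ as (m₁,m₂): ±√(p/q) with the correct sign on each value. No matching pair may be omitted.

(1,0): −√(15/154); (0,1): −√(15/154)

Admissible pairs with m₁+m₂ = M = 1: (-2,3), (-1,2), (0,1), (1,0), (2,-1), (3,-2)
  (m₁,m₂)=(3,-2): CG² = 15/77, CG = +√(15/77)
  (m₁,m₂)=(2,-1): CG² = 16/77, CG = +√(16/77)
  (m₁,m₂)=(1,0): CG² = 15/154, CG = −√(15/154)   ← matches the target
  (m₁,m₂)=(0,1): CG² = 15/154, CG = −√(15/154)   ← matches the target
  (m₁,m₂)=(-1,2): CG² = 16/77, CG = +√(16/77)
  (m₁,m₂)=(-2,3): CG² = 15/77, CG = +√(15/77)
Pairs with CG² = 15/154: (1,0): −√(15/154); (0,1): −√(15/154)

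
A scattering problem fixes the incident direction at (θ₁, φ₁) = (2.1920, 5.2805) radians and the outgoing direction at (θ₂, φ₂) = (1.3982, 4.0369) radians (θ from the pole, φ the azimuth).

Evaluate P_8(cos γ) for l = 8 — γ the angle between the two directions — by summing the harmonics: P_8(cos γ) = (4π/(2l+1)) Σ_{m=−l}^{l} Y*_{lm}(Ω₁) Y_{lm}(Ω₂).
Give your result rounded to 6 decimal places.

Term-by-term m-sum for l=8 (normalisation 4π/17 = 0.739198):
  term(m=-8) = (-0.039016, -0.022548)   from Y*(Ω₁)=(-0.016430, -0.097171), Y(Ω₂)=(0.291598, -0.352214)
  term(m=-7) = (0.067659, -0.059291)   from Y*(Ω₁)=(-0.209184, 0.189327), Y(Ω₂)=(-0.318815, -0.005112)
  term(m=-6) = (-0.032586, -0.078741)   from Y*(Ω₁)=(0.428436, 0.117224), Y(Ω₂)=(-0.117545, -0.151626)
  term(m=-5) = (0.115818, -0.007560)   from Y*(Ω₁)=(-0.103842, -0.334462), Y(Ω₂)=(-0.077442, 0.322237)
  term(m=-4) = (-0.001234, 0.004600)   from Y*(Ω₁)=(0.033305, -0.039409), Y(Ω₂)=(-0.083524, 0.039284)
  term(m=-3) = (-0.098443, -0.065800)   from Y*(Ω₁)=(-0.360928, -0.048486), Y(Ω₂)=(0.291970, 0.143085)
  term(m=-2) = (-0.005246, 0.004025)   from Y*(Ω₁)=(0.060334, 0.129984), Y(Ω₂)=(0.010061, 0.045032)
  term(m=-1) = (0.031281, 0.092168)   from Y*(Ω₁)=(-0.163874, 0.256733), Y(Ω₂)=(0.199818, -0.249389)
  term(m=+0) = (0.006236, 0.000000)   from Y*(Ω₁)=(0.192681, -0.000000), Y(Ω₂)=(0.032366, 0.000000)
  term(m=+1) = (0.031281, -0.092168)   from Y*(Ω₁)=(0.163874, 0.256733), Y(Ω₂)=(-0.199818, -0.249389)
  term(m=+2) = (-0.005246, -0.004025)   from Y*(Ω₁)=(0.060334, -0.129984), Y(Ω₂)=(0.010061, -0.045032)
  term(m=+3) = (-0.098443, 0.065800)   from Y*(Ω₁)=(0.360928, -0.048486), Y(Ω₂)=(-0.291970, 0.143085)
  term(m=+4) = (-0.001234, -0.004600)   from Y*(Ω₁)=(0.033305, 0.039409), Y(Ω₂)=(-0.083524, -0.039284)
  term(m=+5) = (0.115818, 0.007560)   from Y*(Ω₁)=(0.103842, -0.334462), Y(Ω₂)=(0.077442, 0.322237)
  term(m=+6) = (-0.032586, 0.078741)   from Y*(Ω₁)=(0.428436, -0.117224), Y(Ω₂)=(-0.117545, 0.151626)
  term(m=+7) = (0.067659, 0.059291)   from Y*(Ω₁)=(0.209184, 0.189327), Y(Ω₂)=(0.318815, -0.005112)
  term(m=+8) = (-0.039016, 0.022548)   from Y*(Ω₁)=(-0.016430, 0.097171), Y(Ω₂)=(0.291598, 0.352214)
Accumulated sum (0.082703, 0.000000); after 4π/(2l+1) scaling, (0.061134, 0.000000) ⇒ P_8 = 0.061134

0.061134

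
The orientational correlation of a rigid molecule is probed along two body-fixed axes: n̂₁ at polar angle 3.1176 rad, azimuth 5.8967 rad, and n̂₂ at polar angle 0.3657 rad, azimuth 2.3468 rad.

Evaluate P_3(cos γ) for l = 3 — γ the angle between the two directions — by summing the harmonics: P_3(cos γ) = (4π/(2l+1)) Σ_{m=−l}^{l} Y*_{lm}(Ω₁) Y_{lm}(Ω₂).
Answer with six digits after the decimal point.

Expand P_3 via completeness: Σ_{m} conj(Y_{3,m}) at Ω₁ times Y_{3,m} at Ω₂ —
  m=-3: (0.00000 - 0.00001j) × (0.01387 - 0.01311j) = -0.00000 - 0.00000j  (running Σ = -0.00000 - 0.00000j)
  m=-2: (-0.00042 + 0.00041j) × (-0.00229 + 0.12203j) = -0.00005 - 0.00005j  (running Σ = -0.00005 - 0.00005j)
  m=-1: (0.02870 - 0.01168j) × (-0.27204 - 0.27720j) = -0.01105 - 0.00478j  (running Σ = -0.01110 - 0.00483j)
  m=0: (-0.74506 + 0.00000j) × (0.47417 + 0.00000j) = -0.35329 + 0.00000j  (running Σ = -0.36438 - 0.00483j)
  m=1: (-0.02870 - 0.01168j) × (0.27204 - 0.27720j) = -0.01105 + 0.00478j  (running Σ = -0.37543 - 0.00005j)
  m=2: (-0.00042 - 0.00041j) × (-0.00229 - 0.12203j) = -0.00005 + 0.00005j  (running Σ = -0.37548 - 0.00000j)
  m=3: (-0.00000 - 0.00001j) × (-0.01387 - 0.01311j) = -0.00000 + 0.00000j  (running Σ = -0.37548 - 0.00000j)
Σ over m = -0.37548 - 0.00000j; ×(4π/7) → -0.67406 - 0.00000j. Real part: -0.674057

-0.674057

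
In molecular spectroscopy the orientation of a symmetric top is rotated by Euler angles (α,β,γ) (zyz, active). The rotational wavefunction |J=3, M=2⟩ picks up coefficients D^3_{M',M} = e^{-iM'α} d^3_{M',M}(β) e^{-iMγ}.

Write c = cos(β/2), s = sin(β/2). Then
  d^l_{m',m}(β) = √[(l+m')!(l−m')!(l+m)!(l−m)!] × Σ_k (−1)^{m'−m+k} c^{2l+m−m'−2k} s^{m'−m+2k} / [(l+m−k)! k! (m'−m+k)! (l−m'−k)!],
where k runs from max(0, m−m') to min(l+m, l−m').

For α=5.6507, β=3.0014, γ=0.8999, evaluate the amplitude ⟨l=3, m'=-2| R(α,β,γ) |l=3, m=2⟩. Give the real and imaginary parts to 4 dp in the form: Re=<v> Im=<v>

Split into d^3_{-2,2}(β=3.0014) × two z-phases.
c=cos(3.001400/2)=0.070039, s=sin(3.001400/2)=0.997544; N=√[1·120·120·1]=120.000000
k∈{4,5} keeps every argument non-negative
  k=4: (−1)^0·120.0000/(24)·0.0700^2·0.9975^4 = +0.024287
  k=5: (−1)^1·120.0000/(120)·0.0700^0·0.9975^6 = -0.985356
d^3_{-2,2}(3.0014) = +0.024287 -0.985356 = -0.961068
D = (+0.301081-0.953599i)·(-0.961068)·(-0.227007-0.973893i) = +0.958234+0.073759i

Re=0.9582 Im=0.0738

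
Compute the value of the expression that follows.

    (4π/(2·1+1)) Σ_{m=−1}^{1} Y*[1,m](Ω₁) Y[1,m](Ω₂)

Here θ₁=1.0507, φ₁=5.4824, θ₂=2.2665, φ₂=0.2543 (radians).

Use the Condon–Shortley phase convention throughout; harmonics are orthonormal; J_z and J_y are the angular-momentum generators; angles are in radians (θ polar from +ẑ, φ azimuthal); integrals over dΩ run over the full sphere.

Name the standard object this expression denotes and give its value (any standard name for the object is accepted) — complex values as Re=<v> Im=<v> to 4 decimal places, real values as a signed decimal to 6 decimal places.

Legendre polynomial (addition theorem), +0.009975

This sum is the spherical-harmonic addition theorem: it equals the Legendre polynomial P_l(cos γ) of the angle γ between the two directions.
Addition theorem: P_1(cos γ) = (4π/3) Σ_m Y*_{lm}(Ω₁) Y_{lm}(Ω₂), m = −1…1:
  term(m=-1) = (0.039211, -0.069169)   from Y*(Ω₁)=(0.208711, -0.215234), Y(Ω₂)=(0.256673, -0.066716)
  term(m=+0) = (-0.076040, 0.000000)   from Y*(Ω₁)=(0.242818, -0.000000), Y(Ω₂)=(-0.313158, 0.000000)
  term(m=+1) = (0.039211, 0.069169)   from Y*(Ω₁)=(-0.208711, -0.215234), Y(Ω₂)=(-0.256673, -0.066716)
Total Σ_m = (0.002381, 0.000000). Multiply by 4.188790: (0.009975, 0.000000). P_1(cos γ) = 0.009975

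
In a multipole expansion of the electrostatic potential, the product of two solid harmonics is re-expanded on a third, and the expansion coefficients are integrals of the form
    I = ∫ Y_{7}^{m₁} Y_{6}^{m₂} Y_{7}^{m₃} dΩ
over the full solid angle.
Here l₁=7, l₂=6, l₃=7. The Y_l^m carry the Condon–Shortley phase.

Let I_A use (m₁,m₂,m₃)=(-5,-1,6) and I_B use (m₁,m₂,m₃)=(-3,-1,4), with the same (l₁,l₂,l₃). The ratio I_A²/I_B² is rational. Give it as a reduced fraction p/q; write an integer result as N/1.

143/2

l's match ⇒ only the (l;m) 3-j factors differ between A and B.
A: triangle coeff Δ(7,6,7) = 1/2444321880; Σ_t [4,5]: t=4:+1/232243200 t=5:−1/435456000 = 1/497664000; (3j)²=77/12920 [(7 6 7; -5 -1 6)], sign=-1
B: triangle coeff Δ(7,6,7) = 1/2444321880; Σ_t [2,5]: t=2:+1/69672960 t=3:−1/8709120 t=4:+1/8294400 t=5:−1/62208000 = 1/248832000; (3j)²=7/83980 [(7 6 7; -3 -1 4)], sign=-1
I_A²/I_B² = (77/12920)/(7/83980) = 143/2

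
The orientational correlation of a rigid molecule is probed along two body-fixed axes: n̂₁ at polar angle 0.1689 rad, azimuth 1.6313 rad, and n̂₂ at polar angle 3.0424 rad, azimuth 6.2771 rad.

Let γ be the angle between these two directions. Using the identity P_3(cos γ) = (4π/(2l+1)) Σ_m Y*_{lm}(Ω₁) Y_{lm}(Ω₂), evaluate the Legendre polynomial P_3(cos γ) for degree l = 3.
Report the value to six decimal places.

-0.894601

Term-by-term m-sum for l=3 (normalisation 4π/7 = 1.795196):
  [-3]  conj(Y_{3,-3})(Ω₁) = +0.000358-0.001949i ; Y_{3,-3}(Ω₂) = +0.000405+0.000007i ; Δ = +0.000000-0.000001i
  [-2]  conj(Y_{3,-2})(Ω₁) = -0.028259-0.003436i ; Y_{3,-2}(Ω₂) = -0.009973-0.000121i ; Δ = +0.000281+0.000038i
  [-1]  conj(Y_{3,-1})(Ω₁) = -0.012676+0.209245i ; Y_{3,-1}(Ω₂) = +0.126447+0.000769i ; Δ = -0.001764+0.026449i
  [+0]  conj(Y_{3,0})(Ω₁) = +0.683758-0.000000i ; Y_{3,0}(Ω₂) = -0.724475+0.000000i ; Δ = -0.495366+0.000000i
  [+1]  conj(Y_{3,1})(Ω₁) = +0.012676+0.209245i ; Y_{3,1}(Ω₂) = -0.126447+0.000769i ; Δ = -0.001764-0.026449i
  [+2]  conj(Y_{3,2})(Ω₁) = -0.028259+0.003436i ; Y_{3,2}(Ω₂) = -0.009973+0.000121i ; Δ = +0.000281-0.000038i
  [+3]  conj(Y_{3,3})(Ω₁) = -0.000358-0.001949i ; Y_{3,3}(Ω₂) = -0.000405+0.000007i ; Δ = +0.000000+0.000001i
Total Σ_m = -0.498330+0.000000i. Multiply by 1.795196: -0.894601+0.000000i. P_3(cos γ) = -0.894601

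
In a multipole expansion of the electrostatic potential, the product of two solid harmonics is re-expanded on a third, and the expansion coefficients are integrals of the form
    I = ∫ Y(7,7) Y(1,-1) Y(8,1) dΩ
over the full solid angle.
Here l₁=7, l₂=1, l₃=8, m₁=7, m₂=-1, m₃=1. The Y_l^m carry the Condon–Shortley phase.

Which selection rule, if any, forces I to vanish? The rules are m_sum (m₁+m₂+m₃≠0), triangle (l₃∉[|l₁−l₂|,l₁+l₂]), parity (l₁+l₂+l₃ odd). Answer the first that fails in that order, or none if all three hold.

m_sum

Σmᵢ = 7  ✗
l₃∈[|l₁−l₂|,l₁+l₂]=[6,8], have l₃=8
Σlᵢ = 16 ⇒ even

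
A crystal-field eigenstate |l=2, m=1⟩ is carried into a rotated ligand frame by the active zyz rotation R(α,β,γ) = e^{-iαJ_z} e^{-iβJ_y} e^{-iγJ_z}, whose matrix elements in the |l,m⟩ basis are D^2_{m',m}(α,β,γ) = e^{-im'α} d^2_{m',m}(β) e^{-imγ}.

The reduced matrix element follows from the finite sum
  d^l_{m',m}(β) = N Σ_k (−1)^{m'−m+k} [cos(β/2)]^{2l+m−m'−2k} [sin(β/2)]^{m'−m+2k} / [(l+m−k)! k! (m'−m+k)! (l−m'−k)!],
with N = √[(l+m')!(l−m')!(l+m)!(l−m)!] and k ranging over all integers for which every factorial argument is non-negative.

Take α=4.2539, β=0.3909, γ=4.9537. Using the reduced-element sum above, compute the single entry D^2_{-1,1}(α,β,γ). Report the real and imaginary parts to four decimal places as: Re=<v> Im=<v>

D^2_{-1,1}(4.2539,0.3909,4.9537) = e^{-i·-1·4.2539}·d^2_{-1,1}(0.3909)·e^{-i·1·4.9537}. Compute d first:
c=cos(0.390900/2)=0.980960, s=sin(0.390900/2)=0.194208; N=√[1·6·6·1]=6.000000
k∈{2,3} keeps every argument non-negative
  k=2: (−1)^0·6.0000/(2)·0.9810^2·0.1942^2 = +0.108883
  k=3: (−1)^1·6.0000/(6)·0.9810^0·0.1942^4 = -0.001423
d^2_{-1,1}(0.3909) = +0.108883 -0.001423 = +0.107460
Phases: e^{-i·(-1)·4.2539}=-0.442594-0.896722i, e^{-i·(1)·4.9537}=+0.238976+0.971026i ⇒ D=+0.082204-0.069211i

Re=0.0822 Im=-0.0692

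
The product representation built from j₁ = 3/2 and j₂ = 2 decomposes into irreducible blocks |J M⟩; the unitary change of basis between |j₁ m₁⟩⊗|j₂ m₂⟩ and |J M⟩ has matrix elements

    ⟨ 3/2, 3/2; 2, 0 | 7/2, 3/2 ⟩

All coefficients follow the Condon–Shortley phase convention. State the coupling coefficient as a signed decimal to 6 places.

+√(2/7) ≈ +0.534522

j₁+j₂−J=0  J+j₁−j₂=3  J−j₁+j₂=4  j₁+j₂+J+1=8
(j₁±m₁, j₂±m₂, J±M) = (3,0,2,2,5,2)
P² = 1152/7
sum k=0..0:
  [0] +1/24 = 1/24
S = 1/24
C² = P²·S² = 2/7 ; C = +0.534522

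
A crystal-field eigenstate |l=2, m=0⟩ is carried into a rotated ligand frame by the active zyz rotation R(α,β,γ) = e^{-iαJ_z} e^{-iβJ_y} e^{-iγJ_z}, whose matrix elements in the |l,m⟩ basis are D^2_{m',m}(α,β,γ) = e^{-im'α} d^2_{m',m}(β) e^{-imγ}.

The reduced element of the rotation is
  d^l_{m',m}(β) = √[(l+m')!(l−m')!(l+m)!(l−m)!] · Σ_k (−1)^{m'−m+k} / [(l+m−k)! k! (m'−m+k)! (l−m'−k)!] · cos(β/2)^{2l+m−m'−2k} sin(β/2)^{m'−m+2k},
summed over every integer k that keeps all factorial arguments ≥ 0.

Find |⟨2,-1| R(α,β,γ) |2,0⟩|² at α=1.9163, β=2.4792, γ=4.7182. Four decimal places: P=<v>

P=0.3528

Split into d^2_{-1,0}(β=2.4792) × two z-phases.
Half-angle: c=0.325175, s=0.945654. N=√(1·6·2·2)=4.898979
k∈{1,2} keeps every argument non-negative
  k=1: (−1)^0·4.8990/(2)·0.3252^3·0.9457^1 = +0.079645
  k=2: (−1)^1·4.8990/(2)·0.3252^1·0.9457^3 = -0.673580
d^2_{-1,0}(2.4792) = +0.079645 -0.673580 = -0.593935
|D^2_{-1,0}|² = |d^2_{-1,0}(β)|² = (-0.593935)² = 0.352759 (the z-rotation phases have unit modulus)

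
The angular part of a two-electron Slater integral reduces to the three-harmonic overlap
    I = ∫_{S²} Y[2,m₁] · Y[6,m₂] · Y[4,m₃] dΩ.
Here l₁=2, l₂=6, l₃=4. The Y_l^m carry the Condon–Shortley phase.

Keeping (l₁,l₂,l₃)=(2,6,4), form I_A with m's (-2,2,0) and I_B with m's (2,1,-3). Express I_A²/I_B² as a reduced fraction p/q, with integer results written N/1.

14/1

Same 2,6,4: normalisation and zero-m 3j drop out of the ratio.
A: Δ: 4! 0! 8! / 13! → 1/6435; sum: t=4:+1/13824 = 1/13824; 3j²(2 6 4; -2 2 0) = Δ·Π!·Σ² = 14/1287  (sign +1)
B: Δ: 4! 0! 8! / 13! → 1/6435; sum: t=0:+1/120960 = 1/120960; 3j²(2 6 4; 2 1 -3) = Δ·Π!·Σ² = 1/1287  (sign -1)
I_A²/I_B² = (14/1287)/(1/1287) = 14/1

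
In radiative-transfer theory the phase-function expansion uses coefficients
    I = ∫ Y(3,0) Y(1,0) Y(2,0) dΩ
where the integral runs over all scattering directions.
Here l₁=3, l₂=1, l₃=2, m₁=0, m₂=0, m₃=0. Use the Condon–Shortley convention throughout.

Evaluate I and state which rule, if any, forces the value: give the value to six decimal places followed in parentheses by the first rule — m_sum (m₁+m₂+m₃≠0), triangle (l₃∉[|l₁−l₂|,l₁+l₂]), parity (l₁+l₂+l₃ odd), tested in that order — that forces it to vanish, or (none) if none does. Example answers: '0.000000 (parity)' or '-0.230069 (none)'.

Rules hold: Σm=0, L=6 even, 2≤2≤4.
N = 7·3·5 = 105
Δ = 2!·4!·0!/7! = 1/105
Racah Σ t=1..1: t=1:−1/4 = -1/4
⇒ 3j(3 1 2; 0 0 0)² = 3/35, sgn -1
(m-triple is (0,0,0) — same symbol as above.)
4πI² = N·(3j₀)²·(3jₘ)² = 27/35
I = +1·√(0.771429/4π) = 0.24776670
No selection rule forces the value: the integral is nonzero (none).

0.247767 (none)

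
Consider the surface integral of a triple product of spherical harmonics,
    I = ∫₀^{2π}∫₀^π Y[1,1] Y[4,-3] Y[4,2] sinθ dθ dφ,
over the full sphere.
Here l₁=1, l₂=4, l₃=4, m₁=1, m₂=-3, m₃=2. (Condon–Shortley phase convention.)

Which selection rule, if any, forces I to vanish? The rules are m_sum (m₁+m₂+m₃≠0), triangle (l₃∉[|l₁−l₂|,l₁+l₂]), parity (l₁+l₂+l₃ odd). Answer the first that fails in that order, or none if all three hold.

parity

m₁+m₂+m₃ = 1 − 3 + 2 = 0  ✓
triangle: |1−4|=3 ≤ l₃=4 ≤ 1+4=5  ✓
parity: l₁+l₂+l₃ = 9 is odd  ✗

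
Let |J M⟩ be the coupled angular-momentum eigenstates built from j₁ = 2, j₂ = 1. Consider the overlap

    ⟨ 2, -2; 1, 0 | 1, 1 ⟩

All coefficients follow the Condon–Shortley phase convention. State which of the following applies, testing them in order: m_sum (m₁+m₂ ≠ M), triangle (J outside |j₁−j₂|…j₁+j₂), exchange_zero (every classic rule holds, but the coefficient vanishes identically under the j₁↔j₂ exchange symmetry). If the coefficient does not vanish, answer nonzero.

m-sum: m₁+m₂ = -2+0 = -2, M = 1  ✗ ⇒ coefficient is 0

m_sum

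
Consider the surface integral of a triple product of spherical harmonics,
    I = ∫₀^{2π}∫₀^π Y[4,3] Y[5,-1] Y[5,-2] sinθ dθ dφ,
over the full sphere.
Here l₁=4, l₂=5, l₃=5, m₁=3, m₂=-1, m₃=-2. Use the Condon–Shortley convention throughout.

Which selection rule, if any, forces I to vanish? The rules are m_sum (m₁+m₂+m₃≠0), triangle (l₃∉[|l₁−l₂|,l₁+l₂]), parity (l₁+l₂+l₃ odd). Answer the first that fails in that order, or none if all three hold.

Σmᵢ = 0  ✓
l₃∈[|l₁−l₂|,l₁+l₂]=[1,9], have l₃=5  ✓
Σlᵢ = 14 ⇒ even  ✓

none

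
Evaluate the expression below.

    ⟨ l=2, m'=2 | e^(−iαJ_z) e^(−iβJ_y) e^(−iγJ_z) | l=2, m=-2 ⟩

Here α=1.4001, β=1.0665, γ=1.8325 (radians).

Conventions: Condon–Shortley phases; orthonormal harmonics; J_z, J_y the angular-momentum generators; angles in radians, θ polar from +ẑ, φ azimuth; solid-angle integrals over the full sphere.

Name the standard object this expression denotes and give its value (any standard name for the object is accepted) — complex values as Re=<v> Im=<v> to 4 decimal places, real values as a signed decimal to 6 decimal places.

Wigner D-matrix element, Re=0.0433 Im=0.0508

This is a Wigner D-matrix element — the rotation-matrix element ⟨l m'| R(α,β,γ) |l m⟩ in the angular-momentum basis.
D^2_{2,-2}(1.4001,1.0665,1.8325) = e^{-i·2·1.4001}·d^2_{2,-2}(1.0665)·e^{-i·-2·1.8325}. Compute d first:
Half-angle: c=0.861160, s=0.508335. N=√(24·1·1·24)=24.000000
The bounds max(0,m−m')=0 and min(l+m,l−m')=0 give 1 term
  k=0: (−1)^4·24.0000/(24)·0.8612^0·0.5083^4 = +0.066773
d^2_{2,-2}(1.0665) = +0.066773
D = (-0.942289-0.334800i)·(+0.066773)·(-0.866121-0.499834i) = +0.043322+0.050812i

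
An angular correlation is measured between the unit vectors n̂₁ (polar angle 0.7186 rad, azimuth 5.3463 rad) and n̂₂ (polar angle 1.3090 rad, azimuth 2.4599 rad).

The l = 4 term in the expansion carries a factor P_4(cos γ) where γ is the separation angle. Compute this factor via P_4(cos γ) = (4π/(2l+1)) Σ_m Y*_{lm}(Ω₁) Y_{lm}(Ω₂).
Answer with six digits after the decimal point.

-0.151267

Term-by-term m-sum for l=4 (normalisation 4π/9 = 1.396263):
  m=-4: Y*=-0.068324+0.047342i  Y=-0.352559+0.155259i  product +0.016738-0.027299i
  m=-3: Y*=-0.254234-0.087348i  Y=+0.133335-0.259728i  product -0.056585+0.054385i
  m=-2: Y*=-0.128309-0.410460i  Y=-0.034135-0.162211i  product -0.062201+0.034824i
  m=-1: Y*=+0.134163-0.182504i  Y=+0.232451+0.188626i  product +0.065611-0.017117i
  m=+0: Y*=-0.292154-0.000000i  Y=+0.121386+0.000000i  product -0.035464-0.000000i
  m=+1: Y*=-0.134163-0.182504i  Y=-0.232451+0.188626i  product +0.065611+0.017117i
  m=+2: Y*=-0.128309+0.410460i  Y=-0.034135+0.162211i  product -0.062201-0.034824i
  m=+3: Y*=+0.254234-0.087348i  Y=-0.133335-0.259728i  product -0.056585-0.054385i
  m=+4: Y*=-0.068324-0.047342i  Y=-0.352559-0.155259i  product +0.016738+0.027299i
Total Σ_m = -0.108337-0.000000i. Multiply by 1.396263: -0.151267-0.000000i. P_4(cos γ) = -0.151267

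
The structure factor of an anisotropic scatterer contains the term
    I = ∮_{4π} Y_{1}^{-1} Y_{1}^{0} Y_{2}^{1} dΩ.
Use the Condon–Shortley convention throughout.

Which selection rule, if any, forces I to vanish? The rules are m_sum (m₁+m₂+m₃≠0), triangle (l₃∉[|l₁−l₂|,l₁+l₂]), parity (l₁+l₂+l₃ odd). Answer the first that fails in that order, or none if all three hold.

Σmᵢ = 0  ✓
l₃∈[|l₁−l₂|,l₁+l₂]=[0,2], have l₃=2  ✓
Σlᵢ = 4 ⇒ even  ✓

none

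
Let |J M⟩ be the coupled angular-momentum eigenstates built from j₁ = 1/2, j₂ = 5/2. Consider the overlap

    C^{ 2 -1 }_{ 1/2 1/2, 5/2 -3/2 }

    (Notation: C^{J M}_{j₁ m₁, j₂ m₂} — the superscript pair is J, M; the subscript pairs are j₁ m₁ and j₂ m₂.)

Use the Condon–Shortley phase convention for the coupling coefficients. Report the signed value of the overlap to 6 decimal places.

+0.816497

√[5·1!0!4!/6! · 1!0!1!4!1!3!] = √(24)
  +(−1)^0/∏(0,1,0,1,0,3)! = 1/6  (running 1/6)
⟨..|..⟩ = √(24)·(1/6) = +0.816497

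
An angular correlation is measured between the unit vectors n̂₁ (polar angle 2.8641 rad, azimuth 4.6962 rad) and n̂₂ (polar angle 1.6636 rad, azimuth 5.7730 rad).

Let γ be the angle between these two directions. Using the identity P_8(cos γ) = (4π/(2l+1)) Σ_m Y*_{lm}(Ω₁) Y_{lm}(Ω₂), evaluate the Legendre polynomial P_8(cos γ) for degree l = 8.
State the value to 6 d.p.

Addition theorem: P_8(cos γ) = (4π/17) Σ_m Y*_{lm}(Ω₁) Y_{lm}(Ω₂), m = −8…8:
  [-8]  conj(Y_{8,-8})(Ω₁) = (0.000016, -0.000002) ; Y_{8,-8}(Ω₂) = (-0.293729, -0.402091) ; Δ = (-0.000006, -0.000006)
  [-7]  conj(Y_{8,-7})(Ω₁) = (-0.000026, -0.000228) ; Y_{8,-7}(Ω₂) = (0.168526, 0.077229) ; Δ = (0.000013, -0.000040)
  [-6]  conj(Y_{8,-6})(Ω₁) = (-0.002039, 0.000199) ; Y_{8,-6}(Ω₂) = (0.318517, -0.025690) ; Δ = (-0.000644, 0.000116)
  [-5]  conj(Y_{8,-5})(Ω₁) = (0.001061, 0.013078) ; Y_{8,-5}(Ω₂) = (-0.175868, 0.117923) ; Δ = (-0.001729, -0.002175)
  [-4]  conj(Y_{8,-4})(Ω₁) = (0.061906, -0.004014) ; Y_{8,-4}(Ω₂) = (-0.117673, 0.231687) ; Δ = (-0.006355, 0.014815)
  [-3]  conj(Y_{8,-3})(Ω₁) = (-0.010327, -0.212470) ; Y_{8,-3}(Ω₂) = (-0.008935, -0.221921) ; Δ = (-0.047059, 0.004190)
  [-2]  conj(Y_{8,-2})(Ω₁) = (-0.492144, 0.015940) ; Y_{8,-2}(Ω₂) = (-0.121608, -0.198158) ; Δ = (0.063007, 0.095584)
  [-1]  conj(Y_{8,-1})(Ω₁) = (0.010035, 0.619835) ; Y_{8,-1}(Ω₂) = (0.197226, 0.110368) ; Δ = (-0.066431, 0.123355)
  [+0]  conj(Y_{8,0})(Ω₁) = (0.027457, -0.000000) ; Y_{8,0}(Ω₂) = (0.224287, 0.000000) ; Δ = (0.006158, 0.000000)
  [+1]  conj(Y_{8,1})(Ω₁) = (-0.010035, 0.619835) ; Y_{8,1}(Ω₂) = (-0.197226, 0.110368) ; Δ = (-0.066431, -0.123355)
  [+2]  conj(Y_{8,2})(Ω₁) = (-0.492144, -0.015940) ; Y_{8,2}(Ω₂) = (-0.121608, 0.198158) ; Δ = (0.063007, -0.095584)
  [+3]  conj(Y_{8,3})(Ω₁) = (0.010327, -0.212470) ; Y_{8,3}(Ω₂) = (0.008935, -0.221921) ; Δ = (-0.047059, -0.004190)
  [+4]  conj(Y_{8,4})(Ω₁) = (0.061906, 0.004014) ; Y_{8,4}(Ω₂) = (-0.117673, -0.231687) ; Δ = (-0.006355, -0.014815)
  [+5]  conj(Y_{8,5})(Ω₁) = (-0.001061, 0.013078) ; Y_{8,5}(Ω₂) = (0.175868, 0.117923) ; Δ = (-0.001729, 0.002175)
  [+6]  conj(Y_{8,6})(Ω₁) = (-0.002039, -0.000199) ; Y_{8,6}(Ω₂) = (0.318517, 0.025690) ; Δ = (-0.000644, -0.000116)
  [+7]  conj(Y_{8,7})(Ω₁) = (0.000026, -0.000228) ; Y_{8,7}(Ω₂) = (-0.168526, 0.077229) ; Δ = (0.000013, 0.000040)
  [+8]  conj(Y_{8,8})(Ω₁) = (0.000016, 0.000002) ; Y_{8,8}(Ω₂) = (-0.293729, 0.402091) ; Δ = (-0.000006, 0.000006)
Σ over m = (-0.112247, -0.000000); ×(4π/17) → (-0.082973, -0.000000). Real part: -0.082973

-0.082973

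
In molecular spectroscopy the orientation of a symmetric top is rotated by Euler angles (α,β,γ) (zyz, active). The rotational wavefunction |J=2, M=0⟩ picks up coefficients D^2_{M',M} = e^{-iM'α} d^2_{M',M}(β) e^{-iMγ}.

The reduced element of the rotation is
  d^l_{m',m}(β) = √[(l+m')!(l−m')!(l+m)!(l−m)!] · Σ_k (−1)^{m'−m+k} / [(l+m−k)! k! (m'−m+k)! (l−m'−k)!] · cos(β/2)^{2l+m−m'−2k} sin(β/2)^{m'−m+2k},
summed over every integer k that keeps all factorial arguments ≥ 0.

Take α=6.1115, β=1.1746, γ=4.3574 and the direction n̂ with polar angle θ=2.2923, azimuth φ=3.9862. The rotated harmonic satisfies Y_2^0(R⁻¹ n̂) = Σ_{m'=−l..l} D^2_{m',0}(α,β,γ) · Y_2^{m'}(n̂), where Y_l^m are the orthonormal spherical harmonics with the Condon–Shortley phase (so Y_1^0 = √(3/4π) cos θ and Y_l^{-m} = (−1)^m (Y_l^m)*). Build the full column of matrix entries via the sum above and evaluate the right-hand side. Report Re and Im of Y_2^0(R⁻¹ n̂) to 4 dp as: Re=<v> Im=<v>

Re=0.0478 Im=0.0000

Need the full column D^2_{m',0} for m'=−2..2 at α=6.1115, β=1.1746, γ=4.3574.
cos(β/2)=0.832440, sin(β/2)=0.554115
d^2_{-2,0}: single k=2 term ⇒ +0.521173;  D = +0.490750-0.175460i
d^2_{-1,0}: k∈[1..2] ⇒ +0.782951 -0.346920 = +0.436031;  D = +0.429620-0.074493i
d^2_{0,0}: k∈[0..2] ⇒ +0.480188 -0.851072 +0.094276 = -0.276608;  D = -0.276608+0.000000i
d^2_{1,0}: k∈[0..1] ⇒ -0.782951 +0.346920 = -0.436031;  D = -0.429620-0.074493i
d^2_{2,0}: single k=0 term ⇒ +0.521173;  D = +0.490750+0.175460i
Y_2^{m'}(θ=2.2923,φ=3.9862) and Σ D·Y over m':
  (+0.4907-0.1755i)·(-0.0257-0.2162i)  (+0.4296-0.0745i)·(+0.2544-0.2865i)  (-0.2766+0.0000i)·(+0.0974+0.0000i)  (-0.4296-0.0745i)·(-0.2544-0.2865i)  (+0.4907+0.1755i)·(-0.0257+0.2162i)
Y_2^0(R⁻¹ n̂) = +0.047845+0.000000i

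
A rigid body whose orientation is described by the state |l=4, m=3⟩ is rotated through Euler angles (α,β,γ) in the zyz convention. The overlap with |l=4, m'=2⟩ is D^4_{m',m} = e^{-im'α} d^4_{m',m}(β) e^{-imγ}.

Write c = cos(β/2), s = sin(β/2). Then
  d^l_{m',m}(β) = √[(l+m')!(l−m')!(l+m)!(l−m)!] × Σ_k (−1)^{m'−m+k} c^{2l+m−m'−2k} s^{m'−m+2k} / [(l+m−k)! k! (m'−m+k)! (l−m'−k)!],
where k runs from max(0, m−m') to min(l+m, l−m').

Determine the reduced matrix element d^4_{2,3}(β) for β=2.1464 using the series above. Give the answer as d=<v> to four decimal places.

d^4_{2,3}(β=2.1464) via the finite sum:
c=cos(2.146400/2)=0.477315, s=sin(2.146400/2)=0.878732; N=√[720·2·5040·1]=2693.993318
The bounds max(0,m−m')=1 and min(l+m,l−m')=2 give 2 terms
  k=1: (−1)^0·2693.9933/(720)·0.4773^7·0.8787^1 = +0.018559
  k=2: (−1)^1·2693.9933/(240)·0.4773^5·0.8787^3 = -0.188703
d^4_{2,3}(2.1464) = +0.018559 -0.188703 = -0.170144

d=-0.1701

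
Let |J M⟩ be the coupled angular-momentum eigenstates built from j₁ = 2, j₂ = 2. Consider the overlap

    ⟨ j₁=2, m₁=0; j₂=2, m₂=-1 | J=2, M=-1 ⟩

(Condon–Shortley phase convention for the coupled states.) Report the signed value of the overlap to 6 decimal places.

−√(1/14) ≈ -0.267261

√[5·2!2!2!/7! · 2!2!1!3!1!3!] = √(8/7)
  +(−1)^0/∏(0,2,2,1,0,1)! = 1/4  (running 1/4)
  +(−1)^1/∏(1,1,1,0,1,2)! = -1/2  (running -1/4)
⟨..|..⟩ = √(8/7)·(-1/4) = -0.267261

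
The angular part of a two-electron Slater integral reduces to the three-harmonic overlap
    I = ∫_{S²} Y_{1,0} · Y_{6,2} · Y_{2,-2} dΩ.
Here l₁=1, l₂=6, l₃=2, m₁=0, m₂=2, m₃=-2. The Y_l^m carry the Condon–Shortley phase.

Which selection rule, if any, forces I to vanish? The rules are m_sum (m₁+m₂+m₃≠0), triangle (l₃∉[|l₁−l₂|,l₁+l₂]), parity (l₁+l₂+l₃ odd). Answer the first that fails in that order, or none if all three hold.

azimuthal sum: 0 + 2 − 2 = 0  ✓
l₃ must lie in [5,7]; have l₃=2  ✗
L = 1 + 6 + 2 = 9 (odd)

triangle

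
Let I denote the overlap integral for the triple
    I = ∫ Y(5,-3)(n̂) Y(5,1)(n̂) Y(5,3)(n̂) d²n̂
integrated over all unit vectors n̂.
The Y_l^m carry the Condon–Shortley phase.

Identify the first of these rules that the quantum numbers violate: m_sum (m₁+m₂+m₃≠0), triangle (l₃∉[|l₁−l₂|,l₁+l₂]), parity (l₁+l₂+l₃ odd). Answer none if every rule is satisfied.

azimuthal sum: -3 + 1 + 3 = 1  ✗
0 ≤ 5 ≤ 10 (triangle on l)
L = 5 + 5 + 5 = 15 (odd)

m_sum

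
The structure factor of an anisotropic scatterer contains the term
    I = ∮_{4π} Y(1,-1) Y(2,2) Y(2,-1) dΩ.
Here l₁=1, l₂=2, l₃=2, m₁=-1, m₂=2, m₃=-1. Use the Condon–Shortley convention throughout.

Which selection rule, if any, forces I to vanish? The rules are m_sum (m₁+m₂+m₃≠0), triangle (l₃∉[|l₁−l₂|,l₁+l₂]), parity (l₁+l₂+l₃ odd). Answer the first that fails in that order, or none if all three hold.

azimuthal sum: -1 + 2 − 1 = 0  ✓
1 ≤ 2 ≤ 3 (triangle on l)  ✓
L = 1 + 2 + 2 = 5 (odd)  ✗

parity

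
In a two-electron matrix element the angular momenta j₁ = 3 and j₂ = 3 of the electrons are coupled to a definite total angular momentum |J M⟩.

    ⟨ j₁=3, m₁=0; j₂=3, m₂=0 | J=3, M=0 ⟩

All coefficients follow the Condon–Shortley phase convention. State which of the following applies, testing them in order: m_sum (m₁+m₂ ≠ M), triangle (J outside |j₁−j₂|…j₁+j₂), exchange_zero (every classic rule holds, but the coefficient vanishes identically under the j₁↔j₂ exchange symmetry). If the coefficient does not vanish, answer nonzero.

exchange_zero

m-sum: m₁+m₂ = 0+0 = 0, M = 0  ✓
triangle: |j₁−j₂| = 0 ≤ J = 3 ≤ j₁+j₂ = 6  ✓
exchange: j₁=j₂ and m₁=m₂, and (−1)^(j₁+j₂−J) = (−1)^3 = −1 forces ⟨j₁m₁;j₂m₂|JM⟩ = −⟨j₂m₂;j₁m₁|JM⟩ = −⟨j₁m₁;j₂m₂|JM⟩ ⇒ the coefficient vanishes identically
Racah sum check: Σ_k collapses to 0 ⇒ CG = 0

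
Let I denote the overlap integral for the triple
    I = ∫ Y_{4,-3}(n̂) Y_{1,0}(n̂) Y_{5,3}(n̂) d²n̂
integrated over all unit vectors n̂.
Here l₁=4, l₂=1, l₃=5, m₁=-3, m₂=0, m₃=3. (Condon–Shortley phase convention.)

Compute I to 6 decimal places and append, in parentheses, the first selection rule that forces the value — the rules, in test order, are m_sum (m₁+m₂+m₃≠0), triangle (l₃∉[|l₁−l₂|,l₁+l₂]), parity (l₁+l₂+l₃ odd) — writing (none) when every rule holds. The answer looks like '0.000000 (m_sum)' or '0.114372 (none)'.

Checks pass: Σm=0; 10 even; l₃=5∈[3,5].
(2·4+1)(2·1+1)(2·5+1) = 297
Δ: 0! 8! 2! / 11! → 1/495
sum: t=0:+1/576 = 1/576
3j²(4 1 5; 0 0 0) = Δ·Π!·Σ² = 5/99  (sign -1)
sum: t=0:+1/5040 = 1/5040
3j²(4 1 5; -3 0 3) = Δ·Π!·Σ² = 16/495  (sign +1)
combine: 4πI² = 297·5/99·16/495 = 16/33
take √, sign -1: I = -0.19642560
No selection rule forces the value: the integral is nonzero (none).

-0.196426 (none)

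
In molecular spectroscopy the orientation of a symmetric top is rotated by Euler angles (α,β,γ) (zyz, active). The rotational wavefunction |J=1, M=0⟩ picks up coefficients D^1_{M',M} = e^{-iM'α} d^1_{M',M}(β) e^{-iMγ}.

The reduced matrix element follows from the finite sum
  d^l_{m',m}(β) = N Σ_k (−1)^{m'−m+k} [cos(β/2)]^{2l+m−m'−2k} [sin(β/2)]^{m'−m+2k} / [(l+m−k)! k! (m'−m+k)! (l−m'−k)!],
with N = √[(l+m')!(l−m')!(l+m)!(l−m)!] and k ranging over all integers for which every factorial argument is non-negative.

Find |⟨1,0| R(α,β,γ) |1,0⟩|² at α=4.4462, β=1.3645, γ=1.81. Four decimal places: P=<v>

D^1_{0,0}(4.4462,1.3645,1.8100) = e^{-i·0·4.4462}·d^1_{0,0}(1.3645)·e^{-i·0·1.8100}. Compute d first:
With c≡cos(β/2)=0.776156 and s≡sin(β/2)=0.630541, N=[1·1·1·1]^{1/2}=1.000000
k: max(0,(0)−(0))=0 … min(1+(0),1−(0))=1
  k=0: (−1)^0·1.0000/(1)·0.7762^2·0.6305^0 = +0.602418
  k=1: (−1)^1·1.0000/(1)·0.7762^0·0.6305^2 = -0.397582
d^1_{0,0}(1.3645) = +0.602418 -0.397582 = +0.204836
|D^1_{0,0}|² = |d^1_{0,0}(β)|² = (+0.204836)² = 0.041958 (the z-rotation phases have unit modulus)

P=0.0420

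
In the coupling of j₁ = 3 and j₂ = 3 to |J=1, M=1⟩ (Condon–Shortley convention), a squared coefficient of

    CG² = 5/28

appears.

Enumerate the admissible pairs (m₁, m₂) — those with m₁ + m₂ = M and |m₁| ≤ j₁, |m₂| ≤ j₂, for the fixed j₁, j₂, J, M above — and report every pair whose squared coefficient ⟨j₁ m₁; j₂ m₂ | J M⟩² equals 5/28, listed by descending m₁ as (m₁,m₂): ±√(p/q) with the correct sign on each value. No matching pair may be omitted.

Admissible pairs with m₁+m₂ = M = 1: (-2,3), (-1,2), (0,1), (1,0), (2,-1), (3,-2)
  (m₁,m₂)=(3,-2): CG² = 3/28, CG = +√(3/28)
  (m₁,m₂)=(2,-1): CG² = 5/28, CG = −√(5/28)   ← matches the target
  (m₁,m₂)=(1,0): CG² = 3/14, CG = +√(3/14)
  (m₁,m₂)=(0,1): CG² = 3/14, CG = −√(3/14)
  (m₁,m₂)=(-1,2): CG² = 5/28, CG = +√(5/28)   ← matches the target
  (m₁,m₂)=(-2,3): CG² = 3/28, CG = −√(3/28)
Pairs with CG² = 5/28: (2,-1): −√(5/28); (-1,2): +√(5/28)

(2,-1): −√(5/28); (-1,2): +√(5/28)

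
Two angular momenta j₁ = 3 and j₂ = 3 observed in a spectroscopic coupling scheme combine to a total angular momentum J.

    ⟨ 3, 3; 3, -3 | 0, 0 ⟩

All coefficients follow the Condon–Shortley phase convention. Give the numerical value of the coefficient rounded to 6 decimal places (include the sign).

√[1·6!0!0!/7! · 6!0!0!6!0!0!] = √(518400/7)
  +(−1)^0/∏(0,6,0,0,0,0)! = 1/720  (running 1/720)
⟨..|..⟩ = √(518400/7)·(1/720) = +0.377964

+√(1/7) ≈ +0.377964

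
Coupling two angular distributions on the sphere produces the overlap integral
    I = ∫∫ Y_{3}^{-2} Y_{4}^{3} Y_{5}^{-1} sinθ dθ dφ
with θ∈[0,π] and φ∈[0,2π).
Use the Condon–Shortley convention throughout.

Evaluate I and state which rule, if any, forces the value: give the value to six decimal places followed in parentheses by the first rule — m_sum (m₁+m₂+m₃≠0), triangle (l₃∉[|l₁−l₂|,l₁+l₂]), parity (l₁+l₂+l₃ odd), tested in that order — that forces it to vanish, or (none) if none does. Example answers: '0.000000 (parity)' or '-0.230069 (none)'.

0.160929 (none)

m-sum 0 ✓  L=12 even ✓  1≤5≤7 ✓
Π(2lᵢ+1) = 7×9×11 = 693
triangle coeff Δ(3,4,5) = 1/180180
Σ_t [0,2]: t=0:+1/576 t=1:−1/144 t=2:+1/576 = -1/288
(3j)²=20/1001 [(3 4 5; 0 0 0)], sign=+1
Σ_t [1,2]: t=1:−1/17280 t=2:+1/1440 = 11/17280
(3j)²=11/468 [(3 4 5; -2 3 -1)], sign=+1
⇒ 4πI² = 55/169
I = (+1)√(55/169/(4π)) = 0.16092854
No selection rule forces the value: the integral is nonzero (none).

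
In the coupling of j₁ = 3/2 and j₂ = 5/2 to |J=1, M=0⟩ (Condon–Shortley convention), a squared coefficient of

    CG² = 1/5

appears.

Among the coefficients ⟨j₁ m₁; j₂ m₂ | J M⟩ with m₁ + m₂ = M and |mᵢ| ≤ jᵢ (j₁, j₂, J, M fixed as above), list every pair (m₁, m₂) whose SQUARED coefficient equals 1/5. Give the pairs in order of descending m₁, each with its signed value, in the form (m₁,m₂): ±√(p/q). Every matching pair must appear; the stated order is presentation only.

(3/2,-3/2): +√(1/5); (-3/2,3/2): −√(1/5)

Admissible pairs with m₁+m₂ = M = 0: (-3/2,3/2), (-1/2,1/2), (1/2,-1/2), (3/2,-3/2)
  (m₁,m₂)=(3/2,-3/2): CG² = 1/5, CG = +√(1/5)   ← matches the target
  (m₁,m₂)=(1/2,-1/2): CG² = 3/10, CG = −√(3/10)
  (m₁,m₂)=(-1/2,1/2): CG² = 3/10, CG = +√(3/10)
  (m₁,m₂)=(-3/2,3/2): CG² = 1/5, CG = −√(1/5)   ← matches the target
Pairs with CG² = 1/5: (3/2,-3/2): +√(1/5); (-3/2,3/2): −√(1/5)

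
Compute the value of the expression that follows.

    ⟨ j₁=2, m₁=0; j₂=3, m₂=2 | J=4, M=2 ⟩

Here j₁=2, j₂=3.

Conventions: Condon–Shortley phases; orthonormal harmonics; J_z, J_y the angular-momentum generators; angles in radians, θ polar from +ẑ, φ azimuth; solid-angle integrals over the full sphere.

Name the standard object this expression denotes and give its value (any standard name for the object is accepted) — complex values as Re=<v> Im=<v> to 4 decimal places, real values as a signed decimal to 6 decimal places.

This is a Clebsch–Gordan (vector-coupling) coefficient.
√[9·1!3!5!/10! · 2!2!5!1!6!2!] = √(8640/7)
  +(−1)^0/∏(0,1,2,5,1,0)! = 1/240  (running 1/240)
  +(−1)^1/∏(1,0,1,4,2,1)! = -1/48  (running -1/60)
⟨..|..⟩ = √(8640/7)·(-1/60) = -0.585540

Clebsch–Gordan coefficient, −√(12/35) ≈ -0.585540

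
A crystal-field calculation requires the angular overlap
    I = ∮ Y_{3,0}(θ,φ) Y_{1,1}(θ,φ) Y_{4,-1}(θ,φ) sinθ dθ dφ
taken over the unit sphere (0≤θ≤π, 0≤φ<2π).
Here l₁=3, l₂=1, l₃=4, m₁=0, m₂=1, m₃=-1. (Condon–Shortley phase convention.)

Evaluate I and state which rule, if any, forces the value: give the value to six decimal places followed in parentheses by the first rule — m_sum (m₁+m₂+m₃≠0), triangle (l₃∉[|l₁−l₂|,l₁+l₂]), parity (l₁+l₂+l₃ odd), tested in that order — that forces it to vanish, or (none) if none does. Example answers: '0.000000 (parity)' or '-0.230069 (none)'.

m-sum 0 ✓  L=8 even ✓  2≤4≤4 ✓
Π(2lᵢ+1) = 7×3×9 = 189
triangle coeff Δ(3,1,4) = 1/252
Σ_t [0,0]: t=0:+1/36 = 1/36
(3j)²=4/63 [(3 1 4; 0 0 0)], sign=+1
Σ_t [0,0]: t=0:+1/72 = 1/72
(3j)²=5/126 [(3 1 4; 0 1 -1)], sign=-1
⇒ 4πI² = 10/21
I = (-1)√(10/21/(4π)) = -0.19466390
No selection rule forces the value: the integral is nonzero (none).

-0.194664 (none)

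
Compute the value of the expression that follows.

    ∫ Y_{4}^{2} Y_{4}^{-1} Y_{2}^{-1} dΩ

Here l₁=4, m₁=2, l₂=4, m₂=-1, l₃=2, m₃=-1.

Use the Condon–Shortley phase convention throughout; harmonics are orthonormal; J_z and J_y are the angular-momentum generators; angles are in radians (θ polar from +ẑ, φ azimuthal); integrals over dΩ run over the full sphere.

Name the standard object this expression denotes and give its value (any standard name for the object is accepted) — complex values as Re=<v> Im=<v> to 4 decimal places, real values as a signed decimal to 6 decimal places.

This is a Gaunt coefficient — the integral of a triple product of spherical harmonics over the sphere.
Rules hold: Σm=0, L=10 even, 0≤2≤8.
N = 9·9·5 = 405
Δ = 6!·2!·2!/11! = 1/13860
Racah Σ t=2..4: t=2:+1/192 t=3:−1/36 t=4:+1/192 = -5/288
⇒ 3j(4 4 2; 0 0 0)² = 20/693, sgn -1
Racah Σ t=1..2: t=1:−1/240 t=2:+1/96 = 1/160
⇒ 3j(4 4 2; 2 -1 -1)² = 27/1540, sgn -1
4πI² = N·(3j₀)²·(3jₘ)² = 1215/5929
I = +1·√(0.204925/4π) = 0.12770047

Gaunt coefficient, +0.127700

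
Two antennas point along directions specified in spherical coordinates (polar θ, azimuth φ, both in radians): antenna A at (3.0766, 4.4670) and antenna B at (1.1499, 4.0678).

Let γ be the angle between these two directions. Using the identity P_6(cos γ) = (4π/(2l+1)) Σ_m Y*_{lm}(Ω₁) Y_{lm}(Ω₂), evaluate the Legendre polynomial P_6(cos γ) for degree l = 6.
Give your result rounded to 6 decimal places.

0.227647

Expand P_6 via completeness: Σ_{m} conj(Y_{6,m}) at Ω₁ times Y_{6,m} at Ω₂ —
  m=-6: (-0.00000 + 0.00000j) × (0.20887 + 0.18540j) = -0.00000 + 0.00000j  (running Σ = -0.00000 + 0.00000j)
  m=-5: (0.00000 + 0.00000j) × (0.03519 - 0.43166j) = 0.00000 - 0.00000j  (running Σ = 0.00000 - 0.00000j)
  m=-4: (0.00004 - 0.00005j) × (-0.17509 + 0.11056j) = -0.00000 + 0.00001j  (running Σ = -0.00000 + 0.00001j)
  m=-3: (-0.00095 - 0.00105j) × (-0.22015 - 0.08361j) = 0.00012 + 0.00031j  (running Σ = 0.00012 + 0.00032j)
  m=-2: (-0.01914 + 0.01023j) × (0.08183 + 0.28285j) = -0.00446 - 0.00458j  (running Σ = -0.00434 - 0.00425j)
  m=-1: (0.05091 + 0.20328j) × (-0.08415 + 0.11194j) = -0.02704 - 0.01141j  (running Σ = -0.03138 - 0.01566j)
  m=0: (0.97249 + 0.00000j) × (0.30670 + 0.00000j) = 0.29826 + 0.00000j  (running Σ = 0.26688 - 0.01566j)
  m=1: (-0.05091 + 0.20328j) × (0.08415 + 0.11194j) = -0.02704 + 0.01141j  (running Σ = 0.23984 - 0.00425j)
  m=2: (-0.01914 - 0.01023j) × (0.08183 - 0.28285j) = -0.00446 + 0.00458j  (running Σ = 0.23538 + 0.00032j)
  m=3: (0.00095 - 0.00105j) × (0.22015 - 0.08361j) = 0.00012 - 0.00031j  (running Σ = 0.23550 + 0.00001j)
  m=4: (0.00004 + 0.00005j) × (-0.17509 - 0.11056j) = -0.00000 - 0.00001j  (running Σ = 0.23550 - 0.00000j)
  m=5: (-0.00000 + 0.00000j) × (-0.03519 - 0.43166j) = 0.00000 + 0.00000j  (running Σ = 0.23550 + 0.00000j)
  m=6: (-0.00000 - 0.00000j) × (0.20887 - 0.18540j) = -0.00000 - 0.00000j  (running Σ = 0.23550 - 0.00000j)
Σ over m = 0.23550 - 0.00000j; ×(4π/13) → 0.22765 - 0.00000j. Real part: 0.227647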